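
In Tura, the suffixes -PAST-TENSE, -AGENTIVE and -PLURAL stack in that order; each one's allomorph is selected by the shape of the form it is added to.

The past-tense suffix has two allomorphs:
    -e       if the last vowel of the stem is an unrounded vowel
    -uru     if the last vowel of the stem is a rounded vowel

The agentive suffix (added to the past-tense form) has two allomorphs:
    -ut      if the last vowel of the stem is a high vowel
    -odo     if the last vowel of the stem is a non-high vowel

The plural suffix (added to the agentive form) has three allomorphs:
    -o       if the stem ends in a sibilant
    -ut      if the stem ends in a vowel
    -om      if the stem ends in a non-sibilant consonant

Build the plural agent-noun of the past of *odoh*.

odohuruutom

*odoh*: last vowel = /o/, a rounded vowel → -uru → *odohuru*.
The last vowel of the past-tense form *odohuru* is /u/, which is a high vowel, so the agentive suffix is -ut, giving *odohuruut*.
Since the final sound of the agentive form *odohuruut* is /t/ (a non-sibilant consonant), it takes -om, giving *odohuruutom*.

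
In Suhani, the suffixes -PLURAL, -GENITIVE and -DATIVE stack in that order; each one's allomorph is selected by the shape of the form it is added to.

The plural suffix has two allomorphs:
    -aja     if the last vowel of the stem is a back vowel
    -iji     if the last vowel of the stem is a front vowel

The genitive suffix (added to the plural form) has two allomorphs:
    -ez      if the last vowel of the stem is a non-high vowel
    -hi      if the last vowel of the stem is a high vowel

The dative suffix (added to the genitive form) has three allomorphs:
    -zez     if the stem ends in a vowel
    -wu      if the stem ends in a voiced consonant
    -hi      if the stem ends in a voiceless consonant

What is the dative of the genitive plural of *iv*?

ivijihizez

Since the last vowel of *iv* is /i/ (a front vowel), it takes -iji, giving *iviji*.
The plural form *iviji*: last vowel = /i/, a high vowel → -hi → *ivijihi*.
The genitive form *ivijihi*: final sound = /i/, a vowel → -zez → *ivijihizez*.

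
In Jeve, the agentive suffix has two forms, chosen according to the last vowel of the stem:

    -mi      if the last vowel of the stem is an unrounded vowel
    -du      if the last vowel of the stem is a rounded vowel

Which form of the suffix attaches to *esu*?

-du

Since the last vowel of *esu* is /u/ (a rounded vowel), it takes -du.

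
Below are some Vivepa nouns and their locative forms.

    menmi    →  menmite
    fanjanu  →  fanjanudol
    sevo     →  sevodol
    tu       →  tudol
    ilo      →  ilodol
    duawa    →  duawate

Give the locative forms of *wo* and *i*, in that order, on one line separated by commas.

The alternation tracks the last vowel of the stem — -dol when the last vowel of the stem is a rounded vowel (*fanjanu*, *sevo*, *tu*, *ilo*); -te when the last vowel of the stem is an unrounded vowel (*menmi*, *duawa*).
Since the last vowel of *wo* is /o/ (a rounded vowel), it takes -dol, giving *wodol*.
*i*: last vowel = /i/, an unrounded vowel → -te → *ite*.

wodol, ite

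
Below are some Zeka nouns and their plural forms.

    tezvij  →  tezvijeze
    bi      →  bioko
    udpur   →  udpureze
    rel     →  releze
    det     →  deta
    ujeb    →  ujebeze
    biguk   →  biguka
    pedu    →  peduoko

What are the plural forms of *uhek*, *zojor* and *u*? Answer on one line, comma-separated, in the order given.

uheka, zojoreze, uoko

The alternation tracks the final sound of the stem — -a when the stem ends in a voiceless consonant (*det*, *biguk*); -eze when the stem ends in a voiced consonant (*tezvij*, *udpur*, *rel*, *ujeb*); -oko when the stem ends in a vowel (*bi*, *pedu*).
The final sound of *uhek* is /k/, which is a voiceless consonant, so the suffix is -a, giving *uheka*.
*zojor*: final sound = /r/, a voiced consonant → -eze → *zojoreze*.
*u* — final sound /u/ (a vowel) → -oko → *uoko*.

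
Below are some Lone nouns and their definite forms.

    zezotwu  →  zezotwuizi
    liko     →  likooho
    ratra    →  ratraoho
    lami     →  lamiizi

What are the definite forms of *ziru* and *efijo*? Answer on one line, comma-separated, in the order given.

ziruizi, efijooho

The alternation tracks the last vowel of the stem — -izi when the last vowel of the stem is a high vowel (*zezotwu*, *lami*); -oho when the last vowel of the stem is a non-high vowel (*liko*, *ratra*).
*ziru* — last vowel /u/ (a high vowel) → -izi → *ziruizi*.
Since the last vowel of *efijo* is /o/ (a non-high vowel), it takes -oho, giving *efijooho*.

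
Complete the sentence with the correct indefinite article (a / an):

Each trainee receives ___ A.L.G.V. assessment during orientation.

The indefinite article is chosen by the initial *sound* of the following word, not its spelling.
The initialism *A.L.G.V.* is read letter by letter; the first letter, A, is pronounced /eɪ/, which begins with a vowel sound.
So the article is *an*: Each trainee receives an A.L.G.V. assessment during orientation.

an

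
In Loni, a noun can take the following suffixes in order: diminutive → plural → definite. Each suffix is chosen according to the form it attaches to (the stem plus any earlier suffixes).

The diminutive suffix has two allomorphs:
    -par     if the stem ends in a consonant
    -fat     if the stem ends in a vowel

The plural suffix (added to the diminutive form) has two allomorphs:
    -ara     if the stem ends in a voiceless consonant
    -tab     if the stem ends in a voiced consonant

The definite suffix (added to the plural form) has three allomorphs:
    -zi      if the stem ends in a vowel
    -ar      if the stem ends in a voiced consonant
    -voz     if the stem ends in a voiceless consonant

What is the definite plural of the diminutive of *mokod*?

Since the final sound of *mokod* is /d/ (a consonant), it takes -par, giving *mokodpar*.
The diminutive form *mokodpar*: final consonant = /r/, voiced → -tab → *mokodpartab*.
The plural form *mokodpartab* — final sound /b/ (a voiced consonant) → -ar → *mokodpartabar*.

mokodpartabar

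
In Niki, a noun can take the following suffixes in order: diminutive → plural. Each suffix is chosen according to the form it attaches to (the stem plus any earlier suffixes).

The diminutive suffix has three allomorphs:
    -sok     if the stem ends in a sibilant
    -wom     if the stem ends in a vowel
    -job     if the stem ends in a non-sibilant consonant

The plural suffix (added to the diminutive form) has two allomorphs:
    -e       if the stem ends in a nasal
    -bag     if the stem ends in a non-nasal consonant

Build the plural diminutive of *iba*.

*iba*: final sound = /a/, a vowel → -wom → *ibawom*.
The diminutive form *ibawom* — final consonant /m/ (a nasal) → -e → *ibawome*.

ibawome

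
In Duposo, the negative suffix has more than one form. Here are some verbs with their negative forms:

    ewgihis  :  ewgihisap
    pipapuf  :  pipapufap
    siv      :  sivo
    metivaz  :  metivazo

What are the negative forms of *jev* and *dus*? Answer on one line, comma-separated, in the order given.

The alternation tracks the final consonant of the stem — -ap when the stem ends in a voiceless consonant (*ewgihis*, *pipapuf*); -o when the stem ends in a voiced consonant (*siv*, *metivaz*).
*jev*: final consonant = /v/, voiced → -o → *jevo*.
*dus* — final consonant /s/ (voiceless) → -ap → *dusap*.

jevo, dusap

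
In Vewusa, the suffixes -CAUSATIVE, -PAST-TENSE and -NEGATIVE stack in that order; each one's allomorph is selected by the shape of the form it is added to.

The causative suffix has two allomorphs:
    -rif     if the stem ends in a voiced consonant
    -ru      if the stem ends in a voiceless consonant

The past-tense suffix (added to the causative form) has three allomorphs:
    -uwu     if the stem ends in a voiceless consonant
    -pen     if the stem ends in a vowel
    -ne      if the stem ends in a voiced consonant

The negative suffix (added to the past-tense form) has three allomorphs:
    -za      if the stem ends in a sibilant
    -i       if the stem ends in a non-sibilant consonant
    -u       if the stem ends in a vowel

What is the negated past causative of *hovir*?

hovirrifuwuu

Since the final consonant of *hovir* is /r/ (voiced), it takes -rif, giving *hovirrif*.
The final sound of the causative form *hovirrif* is /f/, which is a voiceless consonant, so the past-tense suffix is -uwu, giving *hovirrifuwu*.
The past-tense form *hovirrifuwu*: final sound = /u/, a vowel → -u → *hovirrifuwuu*.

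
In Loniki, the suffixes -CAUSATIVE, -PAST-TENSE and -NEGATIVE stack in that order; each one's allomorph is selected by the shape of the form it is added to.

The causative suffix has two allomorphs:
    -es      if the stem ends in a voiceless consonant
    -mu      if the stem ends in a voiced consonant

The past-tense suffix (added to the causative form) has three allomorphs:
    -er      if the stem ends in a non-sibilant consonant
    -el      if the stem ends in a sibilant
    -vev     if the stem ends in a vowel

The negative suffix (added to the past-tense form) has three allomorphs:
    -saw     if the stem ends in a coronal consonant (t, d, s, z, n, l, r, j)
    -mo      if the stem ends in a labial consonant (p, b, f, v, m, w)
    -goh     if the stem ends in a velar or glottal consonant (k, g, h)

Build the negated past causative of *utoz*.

utozmuvevmo

Since the final consonant of *utoz* is /z/ (voiced), it takes -mu, giving *utozmu*.
Since the final sound of the causative form *utozmu* is /u/ (a vowel), it takes -vev, giving *utozmuvev*.
The final consonant of the past-tense form *utozmuvev* is /v/, which is labial, so the negative suffix is -mo, giving *utozmuvevmo*.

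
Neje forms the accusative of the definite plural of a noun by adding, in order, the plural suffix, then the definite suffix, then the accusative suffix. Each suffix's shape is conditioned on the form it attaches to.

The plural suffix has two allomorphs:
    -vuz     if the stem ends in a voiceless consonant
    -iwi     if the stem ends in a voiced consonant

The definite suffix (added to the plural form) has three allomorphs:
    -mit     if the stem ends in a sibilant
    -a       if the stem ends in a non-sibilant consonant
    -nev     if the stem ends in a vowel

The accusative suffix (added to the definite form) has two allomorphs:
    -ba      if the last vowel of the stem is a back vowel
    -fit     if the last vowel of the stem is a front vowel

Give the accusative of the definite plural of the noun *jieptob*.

jieptobiwinevfit

*jieptob* — final consonant /b/ (voiced) → -iwi → *jieptobiwi*.
The plural form *jieptobiwi* — final sound /i/ (a vowel) → -nev → *jieptobiwinev*.
The definite form *jieptobiwinev* — last vowel /e/ (a front vowel) → -fit → *jieptobiwinevfit*.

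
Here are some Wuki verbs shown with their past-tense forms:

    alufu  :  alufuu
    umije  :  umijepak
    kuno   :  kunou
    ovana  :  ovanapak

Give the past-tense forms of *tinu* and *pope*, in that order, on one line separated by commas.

tinuu, popepak

The suffix is conditioned by the last vowel: -u when the last vowel of the stem is a rounded vowel (*alufu*, *kuno*); -pak when the last vowel of the stem is an unrounded vowel (*umije*, *ovana*).
*tinu*: last vowel = /u/, a rounded vowel → -u → *tinuu*.
Since the last vowel of *pope* is /e/ (an unrounded vowel), it takes -pak, giving *popepak*.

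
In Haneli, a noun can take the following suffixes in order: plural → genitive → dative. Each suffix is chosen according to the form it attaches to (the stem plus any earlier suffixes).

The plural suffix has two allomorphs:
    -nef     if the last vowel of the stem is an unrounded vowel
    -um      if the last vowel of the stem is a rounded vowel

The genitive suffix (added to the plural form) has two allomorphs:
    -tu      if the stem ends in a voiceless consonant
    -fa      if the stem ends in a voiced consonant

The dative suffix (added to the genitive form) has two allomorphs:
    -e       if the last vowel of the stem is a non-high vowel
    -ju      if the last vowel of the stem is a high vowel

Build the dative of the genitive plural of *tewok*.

Since the last vowel of *tewok* is /o/ (a rounded vowel), it takes -um, giving *tewokum*.
The plural form *tewokum* — final consonant /m/ (voiced) → -fa → *tewokumfa*.
Since the last vowel of the genitive form *tewokumfa* is /a/ (a non-high vowel), it takes -e, giving *tewokumfae*.

tewokumfae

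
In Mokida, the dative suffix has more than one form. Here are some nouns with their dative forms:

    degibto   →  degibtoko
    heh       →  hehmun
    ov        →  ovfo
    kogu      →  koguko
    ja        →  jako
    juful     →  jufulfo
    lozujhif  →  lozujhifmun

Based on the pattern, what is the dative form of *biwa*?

The alternation tracks the final sound of the stem — -mun when the stem ends in a voiceless consonant (*heh*, *lozujhif*); -fo when the stem ends in a voiced consonant (*ov*, *juful*); -ko when the stem ends in a vowel (*degibto*, *kogu*, *ja*).
The final sound of *biwa* is /a/, which is a vowel, so the suffix is -ko, giving *biwako*.

biwako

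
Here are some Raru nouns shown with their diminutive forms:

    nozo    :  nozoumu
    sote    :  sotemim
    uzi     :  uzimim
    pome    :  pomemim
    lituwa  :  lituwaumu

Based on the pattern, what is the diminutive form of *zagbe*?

zagbemim

Looking at the last vowel of each stem: -mim when the last vowel of the stem is a front vowel (*sote*, *uzi*, *pome*); -umu when the last vowel of the stem is a back vowel (*nozo*, *lituwa*).
Since the last vowel of *zagbe* is /e/ (a front vowel), it takes -mim, giving *zagbemim*.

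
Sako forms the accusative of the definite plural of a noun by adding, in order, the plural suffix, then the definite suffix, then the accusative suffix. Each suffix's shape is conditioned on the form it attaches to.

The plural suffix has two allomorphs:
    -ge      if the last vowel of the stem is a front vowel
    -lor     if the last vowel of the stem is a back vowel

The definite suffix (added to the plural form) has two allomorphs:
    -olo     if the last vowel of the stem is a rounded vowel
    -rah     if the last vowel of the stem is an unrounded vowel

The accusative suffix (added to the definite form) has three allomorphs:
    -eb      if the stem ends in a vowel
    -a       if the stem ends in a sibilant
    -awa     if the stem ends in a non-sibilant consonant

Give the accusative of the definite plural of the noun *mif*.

mifgerahawa

*mif* — last vowel /i/ (a front vowel) → -ge → *mifge*.
Since the last vowel of the plural form *mifge* is /e/ (an unrounded vowel), it takes -rah, giving *mifgerah*.
The definite form *mifgerah*: final sound = /h/, a non-sibilant consonant → -awa → *mifgerahawa*.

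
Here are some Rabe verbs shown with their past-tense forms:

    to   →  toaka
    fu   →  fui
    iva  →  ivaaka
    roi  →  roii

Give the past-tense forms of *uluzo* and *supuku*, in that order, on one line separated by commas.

uluzoaka, supukui

The alternation tracks the last vowel of the stem — -i when the last vowel of the stem is a high vowel (*fu*, *roi*); -aka when the last vowel of the stem is a non-high vowel (*to*, *iva*).
Since the last vowel of *uluzo* is /o/ (a non-high vowel), it takes -aka, giving *uluzoaka*.
The last vowel of *supuku* is /u/, which is a high vowel, so the suffix is -i, giving *supukui*.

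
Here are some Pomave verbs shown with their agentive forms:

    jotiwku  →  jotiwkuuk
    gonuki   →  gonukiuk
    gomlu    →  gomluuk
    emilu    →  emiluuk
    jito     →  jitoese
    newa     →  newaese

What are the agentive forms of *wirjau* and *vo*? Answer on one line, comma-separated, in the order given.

wirjauuk, voese

The pattern is height harmony: -uk when the last vowel of the stem is a high vowel (*jotiwku*, *gonuki*, *gomlu*, *emilu*); -ese when the last vowel of the stem is a non-high vowel (*jito*, *newa*).
Since the last vowel of *wirjau* is /u/ (a high vowel), it takes -uk, giving *wirjauuk*.
*vo* — last vowel /o/ (a non-high vowel) → -ese → *voese*.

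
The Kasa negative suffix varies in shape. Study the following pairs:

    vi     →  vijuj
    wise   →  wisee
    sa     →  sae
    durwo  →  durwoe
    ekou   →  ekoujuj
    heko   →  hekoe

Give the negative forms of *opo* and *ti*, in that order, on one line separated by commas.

opoe, tijuj

The pattern is height harmony: -juj when the last vowel of the stem is a high vowel (*vi*, *ekou*); -e when the last vowel of the stem is a non-high vowel (*wise*, *sa*, *durwo*, *heko*).
The last vowel of *opo* is /o/, which is a non-high vowel, so the suffix is -e, giving *opoe*.
Since the last vowel of *ti* is /i/ (a high vowel), it takes -juj, giving *tijuj*.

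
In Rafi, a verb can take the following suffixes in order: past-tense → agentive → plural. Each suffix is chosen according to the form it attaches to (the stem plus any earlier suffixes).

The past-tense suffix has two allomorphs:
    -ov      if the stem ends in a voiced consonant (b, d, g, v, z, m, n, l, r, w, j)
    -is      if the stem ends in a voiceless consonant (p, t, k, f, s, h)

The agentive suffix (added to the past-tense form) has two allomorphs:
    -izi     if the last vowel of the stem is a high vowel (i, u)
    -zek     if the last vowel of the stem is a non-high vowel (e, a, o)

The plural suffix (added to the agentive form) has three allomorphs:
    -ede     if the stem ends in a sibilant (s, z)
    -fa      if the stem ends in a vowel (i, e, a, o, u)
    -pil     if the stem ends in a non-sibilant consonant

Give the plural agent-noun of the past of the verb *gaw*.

gawovzekpil

*gaw* — final consonant /w/ (voiced) → -ov → *gawov*.
Since the last vowel of the past-tense form *gawov* is /o/ (a non-high vowel), it takes -zek, giving *gawovzek*.
The final sound of the agentive form *gawovzek* is /k/, which is a non-sibilant consonant, so the plural suffix is -pil, giving *gawovzekpil*.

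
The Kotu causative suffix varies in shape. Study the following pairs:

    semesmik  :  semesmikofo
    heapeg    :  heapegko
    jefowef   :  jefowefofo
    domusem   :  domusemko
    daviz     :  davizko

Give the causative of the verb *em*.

The pattern is voicing of the final consonant: -ofo when the stem ends in a voiceless consonant (*semesmik*, *jefowef*); -ko when the stem ends in a voiced consonant (*heapeg*, *domusem*, *daviz*).
*em* — final consonant /m/ (voiced) → -ko → *emko*.

emko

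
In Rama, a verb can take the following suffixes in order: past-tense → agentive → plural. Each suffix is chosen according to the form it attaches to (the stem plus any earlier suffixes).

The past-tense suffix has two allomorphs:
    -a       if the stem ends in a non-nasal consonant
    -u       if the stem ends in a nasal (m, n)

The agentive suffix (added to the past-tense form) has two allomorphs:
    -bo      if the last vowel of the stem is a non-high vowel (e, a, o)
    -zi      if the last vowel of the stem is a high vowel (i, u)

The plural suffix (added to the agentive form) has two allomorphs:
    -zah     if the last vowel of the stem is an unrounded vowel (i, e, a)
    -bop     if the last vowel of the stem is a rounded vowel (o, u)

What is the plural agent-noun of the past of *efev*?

*efev* — final consonant /v/ (non-nasal) → -a → *efeva*.
The past-tense form *efeva* — last vowel /a/ (a non-high vowel) → -bo → *efevabo*.
The agentive form *efevabo* — last vowel /o/ (a rounded vowel) → -bop → *efevabobop*.

efevabobop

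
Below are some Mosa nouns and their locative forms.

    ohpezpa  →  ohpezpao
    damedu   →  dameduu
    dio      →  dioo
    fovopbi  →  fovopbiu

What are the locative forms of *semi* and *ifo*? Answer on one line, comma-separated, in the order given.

semiu, ifoo

The alternation tracks the last vowel of the stem — -u when the last vowel of the stem is a high vowel (*damedu*, *fovopbi*); -o when the last vowel of the stem is a non-high vowel (*ohpezpa*, *dio*).
*semi*: last vowel = /i/, a high vowel → -u → *semiu*.
*ifo*: last vowel = /o/, a non-high vowel → -o → *ifoo*.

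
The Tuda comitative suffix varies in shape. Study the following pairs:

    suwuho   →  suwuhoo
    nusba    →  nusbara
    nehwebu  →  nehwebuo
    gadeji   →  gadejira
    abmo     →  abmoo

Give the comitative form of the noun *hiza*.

The suffix is conditioned by the last vowel: -o when the last vowel of the stem is a rounded vowel (*suwuho*, *nehwebu*, *abmo*); -ra when the last vowel of the stem is an unrounded vowel (*nusba*, *gadeji*).
*hiza*: last vowel = /a/, an unrounded vowel → -ra → *hizara*.

hizara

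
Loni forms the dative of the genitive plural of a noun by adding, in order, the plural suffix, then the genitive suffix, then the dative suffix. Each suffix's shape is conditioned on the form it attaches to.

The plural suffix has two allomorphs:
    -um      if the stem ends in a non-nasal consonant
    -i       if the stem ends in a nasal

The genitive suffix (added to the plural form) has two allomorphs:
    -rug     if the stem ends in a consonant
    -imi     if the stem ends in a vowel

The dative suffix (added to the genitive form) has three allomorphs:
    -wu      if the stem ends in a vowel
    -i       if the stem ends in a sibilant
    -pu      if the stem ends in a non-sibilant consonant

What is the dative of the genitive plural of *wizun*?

wizuniimiwu

*wizun*: final consonant = /n/, a nasal → -i → *wizuni*.
The final sound of the plural form *wizuni* is /i/, which is a vowel, so the genitive suffix is -imi, giving *wizuniimi*.
The genitive form *wizuniimi*: final sound = /i/, a vowel → -wu → *wizuniimiwu*.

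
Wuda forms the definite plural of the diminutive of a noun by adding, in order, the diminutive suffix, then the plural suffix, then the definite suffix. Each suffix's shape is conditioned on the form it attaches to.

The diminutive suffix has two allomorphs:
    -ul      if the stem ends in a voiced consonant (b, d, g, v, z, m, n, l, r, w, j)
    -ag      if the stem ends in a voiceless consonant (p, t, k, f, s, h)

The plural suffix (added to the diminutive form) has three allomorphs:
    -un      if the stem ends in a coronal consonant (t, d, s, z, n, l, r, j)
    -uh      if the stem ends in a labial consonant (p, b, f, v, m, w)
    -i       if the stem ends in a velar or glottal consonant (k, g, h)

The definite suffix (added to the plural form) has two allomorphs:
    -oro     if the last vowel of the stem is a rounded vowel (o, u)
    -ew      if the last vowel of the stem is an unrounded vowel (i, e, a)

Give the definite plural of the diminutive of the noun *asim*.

Since the final consonant of *asim* is /m/ (voiced), it takes -ul, giving *asimul*.
Since the final consonant of the diminutive form *asimul* is /l/ (coronal), it takes -un, giving *asimulun*.
The plural form *asimulun* — last vowel /u/ (a rounded vowel) → -oro → *asimulunoro*.

asimulunoro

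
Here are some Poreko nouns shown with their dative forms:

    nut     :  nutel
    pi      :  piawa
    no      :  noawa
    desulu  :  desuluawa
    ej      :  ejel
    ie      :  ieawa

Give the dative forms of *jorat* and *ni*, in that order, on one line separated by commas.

joratel, niawa

The pattern is consonant vs. vowel: -el when the stem ends in a consonant (*nut*, *ej*); -awa when the stem ends in a vowel (*pi*, *no*, *desulu*, *ie*).
*jorat* — final sound /t/ (a consonant) → -el → *joratel*.
The final sound of *ni* is /i/, which is a vowel, so the suffix is -awa, giving *niawa*.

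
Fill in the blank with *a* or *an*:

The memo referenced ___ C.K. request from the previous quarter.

The indefinite article is chosen by the initial *sound* of the following word, not its spelling.
The initialism *C.K.* is read letter by letter; the first letter, C, is pronounced /siː/, which begins with a consonant sound.
So the article is *a*: The memo referenced a C.K. request from the previous quarter.

a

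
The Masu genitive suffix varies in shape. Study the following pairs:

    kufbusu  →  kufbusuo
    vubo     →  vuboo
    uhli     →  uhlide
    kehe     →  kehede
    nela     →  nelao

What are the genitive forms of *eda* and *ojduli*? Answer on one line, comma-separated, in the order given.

edao, ojdulide

Looking at the last vowel of each stem: -de when the last vowel of the stem is a front vowel (*uhli*, *kehe*); -o when the last vowel of the stem is a back vowel (*kufbusu*, *vubo*, *nela*).
*eda* — last vowel /a/ (a back vowel) → -o → *edao*.
*ojduli*: last vowel = /i/, a front vowel → -de → *ojdulide*.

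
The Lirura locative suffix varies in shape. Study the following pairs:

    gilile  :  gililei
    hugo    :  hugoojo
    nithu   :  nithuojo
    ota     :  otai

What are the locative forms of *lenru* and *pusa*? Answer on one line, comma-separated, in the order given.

lenruojo, pusai

Looking at the last vowel of each stem: -ojo when the last vowel of the stem is a rounded vowel (*hugo*, *nithu*); -i when the last vowel of the stem is an unrounded vowel (*gilile*, *ota*).
The last vowel of *lenru* is /u/, which is a rounded vowel, so the suffix is -ojo, giving *lenruojo*.
Since the last vowel of *pusa* is /a/ (an unrounded vowel), it takes -i, giving *pusai*.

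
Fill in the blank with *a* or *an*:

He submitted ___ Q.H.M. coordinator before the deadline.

a

The indefinite article is chosen by the initial *sound* of the following word, not its spelling.
The initialism *Q.H.M.* is read letter by letter; the first letter, Q, is pronounced /kjuː/, which begins with a consonant sound.
So the article is *a*: He submitted a Q.H.M. coordinator before the deadline.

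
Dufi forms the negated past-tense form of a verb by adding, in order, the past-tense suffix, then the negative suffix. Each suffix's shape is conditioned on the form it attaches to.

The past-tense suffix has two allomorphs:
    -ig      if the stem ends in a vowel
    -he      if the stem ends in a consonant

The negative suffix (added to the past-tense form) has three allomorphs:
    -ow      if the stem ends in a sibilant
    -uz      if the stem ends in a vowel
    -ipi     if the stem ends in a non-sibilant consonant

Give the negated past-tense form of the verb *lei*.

The final sound of *lei* is /i/, which is a vowel, so the past-tense suffix is -ig, giving *leiig*.
The past-tense form *leiig* — final sound /g/ (a non-sibilant consonant) → -ipi → *leiigipi*.

leiigipi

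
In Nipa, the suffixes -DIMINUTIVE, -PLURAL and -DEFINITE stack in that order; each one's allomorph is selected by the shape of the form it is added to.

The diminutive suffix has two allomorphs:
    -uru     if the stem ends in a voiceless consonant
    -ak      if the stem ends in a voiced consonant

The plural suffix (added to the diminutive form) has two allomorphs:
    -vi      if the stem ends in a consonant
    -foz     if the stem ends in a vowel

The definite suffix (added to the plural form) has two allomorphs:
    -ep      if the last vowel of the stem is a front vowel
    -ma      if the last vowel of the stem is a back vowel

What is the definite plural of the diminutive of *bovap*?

*bovap* — final consonant /p/ (voiceless) → -uru → *bovapuru*.
The diminutive form *bovapuru*: final sound = /u/, a vowel → -foz → *bovapurufoz*.
The plural form *bovapurufoz* — last vowel /o/ (a back vowel) → -ma → *bovapurufozma*.

bovapurufozma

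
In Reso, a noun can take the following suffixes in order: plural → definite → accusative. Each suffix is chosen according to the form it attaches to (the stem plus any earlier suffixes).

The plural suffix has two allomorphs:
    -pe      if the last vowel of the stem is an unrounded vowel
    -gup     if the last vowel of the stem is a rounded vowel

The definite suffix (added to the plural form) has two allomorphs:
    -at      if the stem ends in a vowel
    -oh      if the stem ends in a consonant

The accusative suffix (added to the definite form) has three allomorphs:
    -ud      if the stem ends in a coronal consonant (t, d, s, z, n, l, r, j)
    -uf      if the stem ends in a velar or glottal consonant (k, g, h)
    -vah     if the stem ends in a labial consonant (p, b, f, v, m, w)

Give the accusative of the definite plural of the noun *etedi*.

Since the last vowel of *etedi* is /i/ (an unrounded vowel), it takes -pe, giving *etedipe*.
The plural form *etedipe*: final sound = /e/, a vowel → -at → *etedipeat*.
The definite form *etedipeat* — final consonant /t/ (coronal) → -ud → *etedipeatud*.

etedipeatud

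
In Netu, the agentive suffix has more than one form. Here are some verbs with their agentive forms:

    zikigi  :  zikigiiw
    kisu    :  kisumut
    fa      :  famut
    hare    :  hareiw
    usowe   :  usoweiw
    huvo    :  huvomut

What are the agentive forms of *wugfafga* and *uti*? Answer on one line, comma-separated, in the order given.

wugfafgamut, utiiw

The alternation tracks the last vowel of the stem — -iw when the last vowel of the stem is a front vowel (*zikigi*, *hare*, *usowe*); -mut when the last vowel of the stem is a back vowel (*kisu*, *fa*, *huvo*).
*wugfafga* — last vowel /a/ (a back vowel) → -mut → *wugfafgamut*.
The last vowel of *uti* is /i/, which is a front vowel, so the suffix is -iw, giving *utiiw*.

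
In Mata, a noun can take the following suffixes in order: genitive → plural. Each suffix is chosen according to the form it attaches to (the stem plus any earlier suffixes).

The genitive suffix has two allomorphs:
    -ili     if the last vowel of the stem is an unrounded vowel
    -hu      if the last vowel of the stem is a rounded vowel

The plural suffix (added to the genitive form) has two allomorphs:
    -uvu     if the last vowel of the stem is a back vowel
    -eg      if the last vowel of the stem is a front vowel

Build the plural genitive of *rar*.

Since the last vowel of *rar* is /a/ (an unrounded vowel), it takes -ili, giving *rarili*.
Since the last vowel of the genitive form *rarili* is /i/ (a front vowel), it takes -eg, giving *rarilieg*.

rarilieg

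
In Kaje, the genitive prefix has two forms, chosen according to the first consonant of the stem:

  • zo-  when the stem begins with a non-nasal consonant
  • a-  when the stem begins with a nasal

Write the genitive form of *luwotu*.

zoluwotu

Since the first consonant of *luwotu* is /l/ (non-nasal), it takes zo-, giving *zoluwotu*.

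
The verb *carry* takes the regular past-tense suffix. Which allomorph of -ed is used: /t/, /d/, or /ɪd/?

The stem *carry* ends in a voiced sound other than /d/.
The -ed suffix is realized as /ɪd/ after /t, d/; as /t/ after other voiceless consonants; and as /d/ after other voiced sounds.
So -ed on *carry* is pronounced /d/.

/d/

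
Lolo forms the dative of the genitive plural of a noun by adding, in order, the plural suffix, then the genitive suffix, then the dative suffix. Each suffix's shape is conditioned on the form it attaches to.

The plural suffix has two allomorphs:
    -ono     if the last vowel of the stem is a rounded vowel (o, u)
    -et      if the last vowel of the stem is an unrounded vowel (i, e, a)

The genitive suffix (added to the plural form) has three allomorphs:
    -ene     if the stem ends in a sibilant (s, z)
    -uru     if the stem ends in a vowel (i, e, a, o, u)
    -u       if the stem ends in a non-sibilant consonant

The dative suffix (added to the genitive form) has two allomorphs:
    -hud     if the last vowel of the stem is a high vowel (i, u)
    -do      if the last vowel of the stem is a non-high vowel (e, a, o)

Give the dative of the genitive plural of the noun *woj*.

*woj*: last vowel = /o/, a rounded vowel → -ono → *wojono*.
The final sound of the plural form *wojono* is /o/, which is a vowel, so the genitive suffix is -uru, giving *wojonouru*.
The genitive form *wojonouru*: last vowel = /u/, a high vowel → -hud → *wojonouruhud*.

wojonouruhud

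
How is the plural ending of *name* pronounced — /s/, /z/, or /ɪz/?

/z/

The stem *name* ends in a voiced non-sibilant sound.
The plural suffix surfaces as /ɪz/ after sibilants, /s/ after other voiceless consonants, and /z/ after other voiced sounds.
So the plural -s on *name* is pronounced /z/.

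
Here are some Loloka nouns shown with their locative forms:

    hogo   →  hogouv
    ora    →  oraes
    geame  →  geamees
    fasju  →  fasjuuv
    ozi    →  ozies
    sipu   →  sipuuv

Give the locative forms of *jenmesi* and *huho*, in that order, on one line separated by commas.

The suffix is conditioned by the last vowel: -uv when the last vowel of the stem is a rounded vowel (*hogo*, *fasju*, *sipu*); -es when the last vowel of the stem is an unrounded vowel (*ora*, *geame*, *ozi*).
The last vowel of *jenmesi* is /i/, which is an unrounded vowel, so the suffix is -es, giving *jenmesies*.
Since the last vowel of *huho* is /o/ (a rounded vowel), it takes -uv, giving *huhouv*.

jenmesies, huhouv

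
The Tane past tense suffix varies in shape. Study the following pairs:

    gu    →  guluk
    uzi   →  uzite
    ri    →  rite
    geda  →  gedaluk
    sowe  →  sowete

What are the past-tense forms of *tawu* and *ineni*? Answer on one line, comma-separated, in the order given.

Looking at the last vowel of each stem: -te when the last vowel of the stem is a front vowel (*uzi*, *ri*, *sowe*); -luk when the last vowel of the stem is a back vowel (*gu*, *geda*).
*tawu*: last vowel = /u/, a back vowel → -luk → *tawuluk*.
*ineni* — last vowel /i/ (a front vowel) → -te → *inenite*.

tawuluk, inenite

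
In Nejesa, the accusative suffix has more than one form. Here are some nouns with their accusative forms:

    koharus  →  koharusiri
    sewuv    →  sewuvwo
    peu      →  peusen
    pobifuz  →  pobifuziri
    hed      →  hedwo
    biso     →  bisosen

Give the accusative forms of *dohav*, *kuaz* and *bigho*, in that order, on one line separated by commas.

The pattern is sibilance of the final sound: -iri when the stem ends in a sibilant (*koharus*, *pobifuz*); -wo when the stem ends in a non-sibilant consonant (*sewuv*, *hed*); -sen when the stem ends in a vowel (*peu*, *biso*).
*dohav*: final sound = /v/, a non-sibilant consonant → -wo → *dohavwo*.
The final sound of *kuaz* is /z/, which is a sibilant, so the suffix is -iri, giving *kuaziri*.
*bigho* — final sound /o/ (a vowel) → -sen → *bighosen*.

dohavwo, kuaziri, bighosen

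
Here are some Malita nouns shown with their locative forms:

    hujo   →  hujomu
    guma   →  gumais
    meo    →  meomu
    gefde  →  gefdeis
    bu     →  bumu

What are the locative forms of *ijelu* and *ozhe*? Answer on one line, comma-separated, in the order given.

The suffix is conditioned by the last vowel: -mu when the last vowel of the stem is a rounded vowel (*hujo*, *meo*, *bu*); -is when the last vowel of the stem is an unrounded vowel (*guma*, *gefde*).
*ijelu* — last vowel /u/ (a rounded vowel) → -mu → *ijelumu*.
*ozhe* — last vowel /e/ (an unrounded vowel) → -is → *ozheis*.

ijelumu, ozheis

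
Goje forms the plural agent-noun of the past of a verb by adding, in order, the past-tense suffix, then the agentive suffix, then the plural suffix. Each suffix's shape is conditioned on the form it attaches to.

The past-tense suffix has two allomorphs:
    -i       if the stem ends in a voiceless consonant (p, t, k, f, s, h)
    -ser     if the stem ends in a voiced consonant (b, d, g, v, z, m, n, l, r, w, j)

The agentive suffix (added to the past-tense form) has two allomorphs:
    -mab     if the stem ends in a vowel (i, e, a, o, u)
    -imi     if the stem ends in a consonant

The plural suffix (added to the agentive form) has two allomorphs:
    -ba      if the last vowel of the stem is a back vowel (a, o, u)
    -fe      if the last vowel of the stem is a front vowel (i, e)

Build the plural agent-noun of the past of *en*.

*en* — final consonant /n/ (voiced) → -ser → *enser*.
Since the final sound of the past-tense form *enser* is /r/ (a consonant), it takes -imi, giving *enserimi*.
Since the last vowel of the agentive form *enserimi* is /i/ (a front vowel), it takes -fe, giving *enserimife*.

enserimife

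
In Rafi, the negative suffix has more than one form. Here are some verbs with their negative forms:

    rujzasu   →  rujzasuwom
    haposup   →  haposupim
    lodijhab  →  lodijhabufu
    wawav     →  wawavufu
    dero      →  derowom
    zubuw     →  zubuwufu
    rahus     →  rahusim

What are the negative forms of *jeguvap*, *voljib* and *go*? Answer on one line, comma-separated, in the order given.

jeguvapim, voljibufu, gowom

The suffix is conditioned by the final sound: -im when the stem ends in a voiceless consonant (*haposup*, *rahus*); -ufu when the stem ends in a voiced consonant (*lodijhab*, *wawav*, *zubuw*); -wom when the stem ends in a vowel (*rujzasu*, *dero*).
Since the final sound of *jeguvap* is /p/ (a voiceless consonant), it takes -im, giving *jeguvapim*.
The final sound of *voljib* is /b/, which is a voiced consonant, so the suffix is -ufu, giving *voljibufu*.
The final sound of *go* is /o/, which is a vowel, so the suffix is -wom, giving *gowom*.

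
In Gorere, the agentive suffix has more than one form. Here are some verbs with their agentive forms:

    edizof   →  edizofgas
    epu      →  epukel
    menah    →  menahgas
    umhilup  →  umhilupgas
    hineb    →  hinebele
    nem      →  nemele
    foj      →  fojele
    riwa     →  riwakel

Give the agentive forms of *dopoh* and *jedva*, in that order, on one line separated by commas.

Looking at the final sound of each stem: -gas when the stem ends in a voiceless consonant (*edizof*, *menah*, *umhilup*); -ele when the stem ends in a voiced consonant (*hineb*, *nem*, *foj*); -kel when the stem ends in a vowel (*epu*, *riwa*).
The final sound of *dopoh* is /h/, which is a voiceless consonant, so the suffix is -gas, giving *dopohgas*.
The final sound of *jedva* is /a/, which is a vowel, so the suffix is -kel, giving *jedvakel*.

dopohgas, jedvakel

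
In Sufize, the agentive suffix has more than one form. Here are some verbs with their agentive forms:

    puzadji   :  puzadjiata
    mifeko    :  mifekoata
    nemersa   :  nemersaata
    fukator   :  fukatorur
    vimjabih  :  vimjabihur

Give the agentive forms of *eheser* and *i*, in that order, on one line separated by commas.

The pattern is consonant vs. vowel: -ur when the stem ends in a consonant (*fukator*, *vimjabih*); -ata when the stem ends in a vowel (*puzadji*, *mifeko*, *nemersa*).
Since the final sound of *eheser* is /r/ (a consonant), it takes -ur, giving *eheserur*.
Since the final sound of *i* is /i/ (a vowel), it takes -ata, giving *iata*.

eheserur, iata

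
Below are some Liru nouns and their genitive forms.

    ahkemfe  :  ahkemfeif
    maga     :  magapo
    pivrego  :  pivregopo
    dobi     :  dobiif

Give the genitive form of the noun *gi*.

giif

The alternation tracks the last vowel of the stem — -if when the last vowel of the stem is a front vowel (*ahkemfe*, *dobi*); -po when the last vowel of the stem is a back vowel (*maga*, *pivrego*).
The last vowel of *gi* is /i/, which is a front vowel, so the suffix is -if, giving *giif*.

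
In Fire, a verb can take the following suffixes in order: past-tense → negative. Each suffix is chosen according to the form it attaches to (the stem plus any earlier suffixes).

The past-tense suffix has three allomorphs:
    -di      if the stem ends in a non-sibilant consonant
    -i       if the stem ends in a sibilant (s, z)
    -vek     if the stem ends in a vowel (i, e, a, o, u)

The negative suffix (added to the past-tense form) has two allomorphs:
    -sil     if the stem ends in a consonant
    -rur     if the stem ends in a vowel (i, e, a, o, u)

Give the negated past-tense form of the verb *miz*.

mizirur

Since the final sound of *miz* is /z/ (a sibilant), it takes -i, giving *mizi*.
The past-tense form *mizi*: final sound = /i/, a vowel → -rur → *mizirur*.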